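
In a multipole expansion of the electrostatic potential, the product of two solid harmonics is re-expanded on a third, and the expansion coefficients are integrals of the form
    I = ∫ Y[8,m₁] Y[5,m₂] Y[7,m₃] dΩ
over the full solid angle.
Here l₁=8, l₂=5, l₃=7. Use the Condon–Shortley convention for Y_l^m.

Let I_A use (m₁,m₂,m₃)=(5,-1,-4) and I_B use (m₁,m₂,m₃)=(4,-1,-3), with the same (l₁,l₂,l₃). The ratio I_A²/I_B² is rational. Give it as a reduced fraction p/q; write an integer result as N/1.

143/289

l's match ⇒ only the (l;m) 3-j factors differ between A and B.
A: triangle coeff Δ(8,5,7) = 1/814773960; Σ_t [0,3]: t=0:+1/522547200 t=1:−1/58060800 t=2:+1/69672960 t=3:−1/783820800 = -1/447897600; (3j)²=11/11628 [(8 5 7; 5 -1 -4)], sign=+1
B: triangle coeff Δ(8,5,7) = 1/814773960; Σ_t [0,4]: t=0:+1/298598400 t=1:−1/21772800 t=2:+1/15482880 t=3:−1/78382080 t=4:+1/4180377600 = 17/1791590400; (3j)²=17/8892 [(8 5 7; 4 -1 -3)], sign=+1
I_A²/I_B² = (11/11628)/(17/8892) = 143/289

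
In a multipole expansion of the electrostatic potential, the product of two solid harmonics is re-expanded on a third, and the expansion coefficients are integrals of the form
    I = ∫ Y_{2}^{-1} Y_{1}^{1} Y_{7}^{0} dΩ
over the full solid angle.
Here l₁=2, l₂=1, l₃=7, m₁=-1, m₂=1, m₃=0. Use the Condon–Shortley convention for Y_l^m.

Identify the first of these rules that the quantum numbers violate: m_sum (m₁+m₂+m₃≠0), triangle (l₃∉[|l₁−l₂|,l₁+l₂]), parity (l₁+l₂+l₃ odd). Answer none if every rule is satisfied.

azimuthal sum: -1 + 1 + 0 = 0  ✓
1 ≤ 7 ≤ 3 (triangle on l)  ✗
L = 2 + 1 + 7 = 10 (even)

triangle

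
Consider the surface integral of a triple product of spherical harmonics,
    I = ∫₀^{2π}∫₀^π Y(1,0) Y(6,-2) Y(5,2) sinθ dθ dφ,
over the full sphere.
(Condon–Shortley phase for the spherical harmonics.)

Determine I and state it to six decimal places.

0.231133

Checks pass: Σm=0; 12 even; l₃=5∈[5,7].
(2·1+1)(2·6+1)(2·5+1) = 429
Δ: 2! 0! 10! / 13! → 1/858
sum: t=1:−1/14400 = -1/14400
3j²(1 6 5; 0 0 0) = Δ·Π!·Σ² = 6/143  (sign +1)
sum: t=1:−1/30240 = -1/30240
3j²(1 6 5; 0 -2 2) = Δ·Π!·Σ² = 16/429  (sign +1)
combine: 4πI² = 429·6/143·16/429 = 96/143
take √, sign +1: I = 0.23113338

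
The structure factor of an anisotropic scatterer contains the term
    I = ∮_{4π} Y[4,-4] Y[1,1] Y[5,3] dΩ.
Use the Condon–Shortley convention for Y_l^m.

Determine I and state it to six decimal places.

-0.049106

Checks pass: Σm=0; 10 even; l₃=5∈[3,5].
(2·4+1)(2·1+1)(2·5+1) = 297
Δ: 0! 8! 2! / 11! → 1/495
sum: t=0:+1/576 = 1/576
3j²(4 1 5; 0 0 0) = Δ·Π!·Σ² = 5/99  (sign -1)
sum: t=0:+1/80640 = 1/80640
3j²(4 1 5; -4 1 3) = Δ·Π!·Σ² = 1/495  (sign +1)
combine: 4πI² = 297·5/99·1/495 = 1/33
take √, sign -1: I = -0.04910640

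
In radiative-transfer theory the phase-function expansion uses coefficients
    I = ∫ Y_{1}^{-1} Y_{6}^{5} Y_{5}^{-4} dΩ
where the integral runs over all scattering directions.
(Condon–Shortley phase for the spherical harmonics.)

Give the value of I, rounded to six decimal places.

Checks pass: Σm=0; 12 even; l₃=5∈[5,7].
(2·1+1)(2·6+1)(2·5+1) = 429
Δ: 2! 0! 10! / 13! → 1/858
sum: t=1:−1/14400 = -1/14400
3j²(1 6 5; 0 0 0) = Δ·Π!·Σ² = 6/143  (sign +1)
sum: t=2:+1/725760 = 1/725760
3j²(1 6 5; -1 5 -4) = Δ·Π!·Σ² = 5/78  (sign -1)
combine: 4πI² = 429·6/143·5/78 = 15/13
take √, sign -1: I = -0.30301841

-0.303018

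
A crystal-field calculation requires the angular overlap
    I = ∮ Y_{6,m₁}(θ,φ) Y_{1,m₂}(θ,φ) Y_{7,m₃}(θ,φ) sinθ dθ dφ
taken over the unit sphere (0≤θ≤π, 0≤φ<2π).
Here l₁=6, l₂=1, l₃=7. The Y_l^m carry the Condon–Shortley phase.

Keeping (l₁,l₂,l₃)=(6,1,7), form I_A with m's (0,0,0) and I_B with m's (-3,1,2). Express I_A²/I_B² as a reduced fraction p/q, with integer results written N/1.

49/10

Same 6,1,7: normalisation and zero-m 3j drop out of the ratio.
A: Δ: 0! 12! 2! / 15! → 1/1365; sum: t=0:+1/518400 = 1/518400; 3j²(6 1 7; 0 0 0) = Δ·Π!·Σ² = 7/195  (sign -1)
B: Δ: 0! 12! 2! / 15! → 1/1365; sum: t=0:+1/4354560 = 1/4354560; 3j²(6 1 7; -3 1 2) = Δ·Π!·Σ² = 2/273  (sign -1)
I_A²/I_B² = (7/195)/(2/273) = 49/10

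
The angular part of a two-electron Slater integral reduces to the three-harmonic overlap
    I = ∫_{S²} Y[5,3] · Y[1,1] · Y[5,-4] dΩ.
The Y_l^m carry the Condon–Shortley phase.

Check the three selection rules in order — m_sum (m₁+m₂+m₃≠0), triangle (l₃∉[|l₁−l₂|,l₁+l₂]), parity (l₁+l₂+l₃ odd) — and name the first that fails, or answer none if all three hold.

parity

azimuthal sum: 3 + 1 − 4 = 0  ✓
4 ≤ 5 ≤ 6 (triangle on l)  ✓
L = 5 + 1 + 5 = 11 (odd)  ✗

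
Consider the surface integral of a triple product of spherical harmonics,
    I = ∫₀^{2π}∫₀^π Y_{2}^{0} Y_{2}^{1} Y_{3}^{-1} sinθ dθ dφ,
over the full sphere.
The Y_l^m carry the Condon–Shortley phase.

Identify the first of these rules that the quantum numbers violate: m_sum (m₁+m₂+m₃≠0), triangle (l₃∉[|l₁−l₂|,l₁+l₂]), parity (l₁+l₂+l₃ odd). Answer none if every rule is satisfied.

parity

azimuthal sum: 0 + 1 − 1 = 0  ✓
0 ≤ 3 ≤ 4 (triangle on l)  ✓
L = 2 + 2 + 3 = 7 (odd)  ✗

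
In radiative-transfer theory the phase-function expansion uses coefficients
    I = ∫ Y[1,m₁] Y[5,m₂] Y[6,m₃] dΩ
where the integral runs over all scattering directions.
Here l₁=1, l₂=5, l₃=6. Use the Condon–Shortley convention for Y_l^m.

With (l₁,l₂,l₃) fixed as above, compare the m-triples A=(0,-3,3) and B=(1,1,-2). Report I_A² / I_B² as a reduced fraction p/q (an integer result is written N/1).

27/28

Shared (l₁,l₂,l₃)=(1,5,6): N and (l;000)² cancel in I_A²/I_B².
A: Δ = 0!·2!·10!/13! = 1/858; Racah Σ t=0..0: t=0:+1/80640 = 1/80640; ⇒ 3j(1 5 6; 0 -3 3)² = 9/286, sgn -1
B: Δ = 0!·2!·10!/13! = 1/858; Racah Σ t=0..0: t=0:+1/34560 = 1/34560; ⇒ 3j(1 5 6; 1 1 -2)² = 14/429, sgn +1
I_A²/I_B² = (9/286)/(14/429) = 27/28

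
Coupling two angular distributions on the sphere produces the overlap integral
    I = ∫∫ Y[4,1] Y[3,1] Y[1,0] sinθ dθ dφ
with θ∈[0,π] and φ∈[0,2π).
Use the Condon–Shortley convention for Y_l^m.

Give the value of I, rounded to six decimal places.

1 + 1 + 0 = 2 ≠ 0: azimuthal integral kills it; I = 0

0.000000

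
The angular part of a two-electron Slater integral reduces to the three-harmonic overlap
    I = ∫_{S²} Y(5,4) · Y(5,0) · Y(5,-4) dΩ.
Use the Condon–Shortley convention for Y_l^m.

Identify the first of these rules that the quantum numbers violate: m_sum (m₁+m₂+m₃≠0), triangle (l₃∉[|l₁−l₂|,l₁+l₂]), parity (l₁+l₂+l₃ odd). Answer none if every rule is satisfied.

m₁+m₂+m₃ = 4 + 0 − 4 = 0  ✓
triangle: |5−5|=0 ≤ l₃=5 ≤ 5+5=10  ✓
parity: l₁+l₂+l₃ = 15 is odd  ✗

parity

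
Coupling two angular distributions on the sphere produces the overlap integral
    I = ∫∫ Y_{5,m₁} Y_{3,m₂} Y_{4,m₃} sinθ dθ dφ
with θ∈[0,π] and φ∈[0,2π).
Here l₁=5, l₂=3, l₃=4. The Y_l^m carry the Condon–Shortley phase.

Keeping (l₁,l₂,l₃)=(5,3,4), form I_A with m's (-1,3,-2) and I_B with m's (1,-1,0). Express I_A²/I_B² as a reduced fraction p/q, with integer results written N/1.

Shared (l₁,l₂,l₃)=(5,3,4): N and (l;000)² cancel in I_A²/I_B².
A: Δ = 4!·6!·2!/13! = 1/180180; Racah Σ t=4..4: t=4:+1/2304 = 1/2304; ⇒ 3j(5 3 4; -1 3 -2)² = 75/4004, sgn +1
B: Δ = 4!·6!·2!/13! = 1/180180; Racah Σ t=0..2: t=0:+1/2304 t=1:−1/216 t=2:+1/384 = -11/6912; ⇒ 3j(5 3 4; 1 -1 0)² = 11/1638, sgn -1
I_A²/I_B² = (75/4004)/(11/1638) = 675/242

675/242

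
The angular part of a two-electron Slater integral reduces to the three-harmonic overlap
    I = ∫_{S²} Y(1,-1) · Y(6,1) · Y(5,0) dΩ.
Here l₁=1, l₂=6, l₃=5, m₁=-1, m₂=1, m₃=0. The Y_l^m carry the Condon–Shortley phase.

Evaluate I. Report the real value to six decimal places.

Checks pass: Σm=0; 12 even; l₃=5∈[5,7].
(2·1+1)(2·6+1)(2·5+1) = 429
Δ: 2! 0! 10! / 13! → 1/858
sum: t=1:−1/14400 = -1/14400
3j²(1 6 5; 0 0 0) = Δ·Π!·Σ² = 6/143  (sign +1)
sum: t=2:+1/28800 = 1/28800
3j²(1 6 5; -1 1 0) = Δ·Π!·Σ² = 7/286  (sign -1)
combine: 4πI² = 429·6/143·7/286 = 63/143
take √, sign -1: I = -0.18723944

-0.187239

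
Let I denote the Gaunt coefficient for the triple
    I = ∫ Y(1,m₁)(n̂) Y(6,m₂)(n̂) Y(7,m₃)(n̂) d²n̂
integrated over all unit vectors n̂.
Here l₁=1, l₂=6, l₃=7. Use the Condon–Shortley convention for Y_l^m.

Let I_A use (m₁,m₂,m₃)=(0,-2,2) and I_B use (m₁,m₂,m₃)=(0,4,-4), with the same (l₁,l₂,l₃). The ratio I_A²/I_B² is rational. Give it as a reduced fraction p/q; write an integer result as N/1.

Same 1,6,7: normalisation and zero-m 3j drop out of the ratio.
A: Δ: 0! 2! 12! / 15! → 1/1365; sum: t=0:+1/967680 = 1/967680; 3j²(1 6 7; 0 -2 2) = Δ·Π!·Σ² = 3/91  (sign -1)
B: Δ: 0! 2! 12! / 15! → 1/1365; sum: t=0:+1/7257600 = 1/7257600; 3j²(1 6 7; 0 4 -4) = Δ·Π!·Σ² = 11/455  (sign -1)
I_A²/I_B² = (3/91)/(11/455) = 15/11

15/11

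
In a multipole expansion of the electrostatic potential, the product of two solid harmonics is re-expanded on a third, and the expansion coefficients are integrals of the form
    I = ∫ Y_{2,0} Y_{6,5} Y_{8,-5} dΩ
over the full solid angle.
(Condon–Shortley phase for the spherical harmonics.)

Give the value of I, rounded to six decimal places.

-0.129814

Rules hold: Σm=0, L=16 even, 4≤8≤8.
N = 5·13·17 = 1105
Δ = 0!·4!·12!/17! = 1/30940
Racah Σ t=0..0: t=0:+1/2073600 = 1/2073600
⇒ 3j(2 6 8; 0 0 0)² = 28/1105, sgn +1
Racah Σ t=0..0: t=0:+1/159667200 = 1/159667200
⇒ 3j(2 6 8; 0 5 -5)² = 9/1190, sgn -1
4πI² = N·(3j₀)²·(3jₘ)² = 18/85
I = -1·√(0.211765/4π) = -0.12981410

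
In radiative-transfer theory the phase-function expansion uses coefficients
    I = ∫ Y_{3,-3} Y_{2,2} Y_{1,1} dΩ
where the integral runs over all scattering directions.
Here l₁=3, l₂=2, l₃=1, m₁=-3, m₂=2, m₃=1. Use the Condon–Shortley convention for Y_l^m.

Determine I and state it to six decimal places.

m-sum 0 ✓  L=6 even ✓  1≤1≤5 ✓
Π(2lᵢ+1) = 7×5×3 = 105
triangle coeff Δ(3,2,1) = 1/105
Σ_t [2,2]: t=2:+1/4 = 1/4
(3j)²=3/35 [(3 2 1; 0 0 0)], sign=-1
Σ_t [4,4]: t=4:+1/48 = 1/48
(3j)²=1/7 [(3 2 1; -3 2 1)], sign=+1
⇒ 4πI² = 9/7
I = (-1)√(9/7/(4π)) = -0.31986543

-0.319865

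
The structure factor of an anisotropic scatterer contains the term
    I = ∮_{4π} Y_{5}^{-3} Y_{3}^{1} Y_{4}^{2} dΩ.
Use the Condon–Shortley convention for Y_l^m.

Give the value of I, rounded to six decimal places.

Rules hold: Σm=0, L=12 even, 2≤4≤8.
N = 11·7·9 = 693
Δ = 4!·6!·2!/13! = 1/180180
Racah Σ t=1..3: t=1:−1/576 t=2:+1/144 t=3:−1/576 = 1/288
⇒ 3j(5 3 4; 0 0 0)² = 20/1001, sgn +1
Racah Σ t=2..4: t=2:+1/5760 t=3:−1/720 t=4:+1/2304 = -1/1280
⇒ 3j(5 3 4; -3 1 2)² = 27/1430, sgn -1
4πI² = N·(3j₀)²·(3jₘ)² = 486/1859
I = -1·√(0.261431/4π) = -0.14423595

-0.144236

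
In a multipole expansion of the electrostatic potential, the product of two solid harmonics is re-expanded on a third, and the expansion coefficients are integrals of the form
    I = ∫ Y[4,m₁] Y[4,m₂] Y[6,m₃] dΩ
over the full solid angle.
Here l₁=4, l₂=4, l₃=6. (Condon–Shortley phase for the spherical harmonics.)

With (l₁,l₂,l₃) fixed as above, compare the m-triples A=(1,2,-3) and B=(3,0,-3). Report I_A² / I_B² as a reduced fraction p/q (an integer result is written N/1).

l's match ⇒ only the (l;m) 3-j factors differ between A and B.
A: triangle coeff Δ(4,4,6) = 1/1261260; Σ_t [0,2]: t=0:+1/51840 t=1:−1/5760 t=2:+1/11520 = -7/103680; (3j)²=7/858 [(4 4 6; 1 2 -3)], sign=+1
B: triangle coeff Δ(4,4,6) = 1/1261260; Σ_t [0,1]: t=0:+1/11520 t=1:−1/25920 = 1/20736; (3j)²=5/429 [(4 4 6; 3 0 -3)], sign=-1
I_A²/I_B² = (7/858)/(5/429) = 7/10

7/10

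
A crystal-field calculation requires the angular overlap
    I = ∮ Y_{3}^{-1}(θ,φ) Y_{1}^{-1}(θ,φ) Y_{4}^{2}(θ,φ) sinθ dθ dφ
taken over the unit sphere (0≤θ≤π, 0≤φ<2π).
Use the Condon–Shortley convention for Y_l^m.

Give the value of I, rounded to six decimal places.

0.238414

Checks pass: Σm=0; 8 even; l₃=4∈[2,4].
(2·3+1)(2·1+1)(2·4+1) = 189
Δ: 0! 6! 2! / 9! → 1/252
sum: t=0:+1/36 = 1/36
3j²(3 1 4; 0 0 0) = Δ·Π!·Σ² = 4/63  (sign +1)
sum: t=0:+1/96 = 1/96
3j²(3 1 4; -1 -1 2) = Δ·Π!·Σ² = 5/84  (sign +1)
combine: 4πI² = 189·4/63·5/84 = 5/7
take √, sign +1: I = 0.23841361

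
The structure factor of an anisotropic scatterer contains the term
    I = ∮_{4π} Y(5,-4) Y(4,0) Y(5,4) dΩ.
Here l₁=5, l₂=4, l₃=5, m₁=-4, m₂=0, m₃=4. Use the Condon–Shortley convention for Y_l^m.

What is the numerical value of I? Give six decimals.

Checks pass: Σm=0; 14 even; l₃=5∈[1,9].
(2·5+1)(2·4+1)(2·5+1) = 1089
Δ: 4! 6! 4! / 15! → 1/3153150
sum: t=0:+1/69120 t=1:−1/1728 t=2:+1/576 t=3:−1/1728 t=4:+1/69120 = 7/11520
3j²(5 4 5; 0 0 0) = Δ·Π!·Σ² = 2/143  (sign -1)
sum: t=3:−1/25920 t=4:+1/69120 = -1/41472
3j²(5 4 5; -4 0 4) = Δ·Π!·Σ² = 2/143  (sign +1)
combine: 4πI² = 1089·2/143·2/143 = 36/169
take √, sign -1: I = -0.13019760

-0.130198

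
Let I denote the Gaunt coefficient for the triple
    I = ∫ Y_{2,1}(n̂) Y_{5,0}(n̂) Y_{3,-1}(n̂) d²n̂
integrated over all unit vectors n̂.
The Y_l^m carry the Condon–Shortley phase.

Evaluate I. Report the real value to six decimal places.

0.169433

Checks pass: Σm=0; 10 even; l₃=3∈[3,7].
(2·2+1)(2·5+1)(2·3+1) = 385
Δ: 4! 0! 6! / 11! → 1/2310
sum: t=2:+1/144 = 1/144
3j²(2 5 3; 0 0 0) = Δ·Π!·Σ² = 10/231  (sign -1)
sum: t=1:−1/288 = -1/288
3j²(2 5 3; 1 0 -1) = Δ·Π!·Σ² = 5/231  (sign -1)
combine: 4πI² = 385·10/231·5/231 = 250/693
take √, sign +1: I = 0.16943318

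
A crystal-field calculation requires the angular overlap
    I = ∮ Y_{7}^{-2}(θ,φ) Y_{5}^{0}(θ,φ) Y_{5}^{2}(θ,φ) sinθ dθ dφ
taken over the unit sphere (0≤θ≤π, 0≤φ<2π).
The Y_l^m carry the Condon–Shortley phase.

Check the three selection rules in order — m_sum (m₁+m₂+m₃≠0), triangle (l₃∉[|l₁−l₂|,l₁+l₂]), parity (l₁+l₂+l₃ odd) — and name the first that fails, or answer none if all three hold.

azimuthal sum: -2 + 0 + 2 = 0  ✓
2 ≤ 5 ≤ 12 (triangle on l)  ✓
L = 7 + 5 + 5 = 17 (odd)  ✗

parity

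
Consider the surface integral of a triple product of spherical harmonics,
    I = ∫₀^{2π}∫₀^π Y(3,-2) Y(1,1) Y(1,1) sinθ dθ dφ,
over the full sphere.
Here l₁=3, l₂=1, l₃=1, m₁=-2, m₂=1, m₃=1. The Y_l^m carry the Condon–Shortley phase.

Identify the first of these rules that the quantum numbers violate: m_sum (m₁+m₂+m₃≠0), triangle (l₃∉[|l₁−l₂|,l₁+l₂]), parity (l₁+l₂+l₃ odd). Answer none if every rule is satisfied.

m₁+m₂+m₃ = -2 + 1 + 1 = 0  ✓
triangle: |3−1|=2 ≤ l₃=1 ≤ 3+1=4  ✗
parity: l₁+l₂+l₃ = 5 is odd

triangle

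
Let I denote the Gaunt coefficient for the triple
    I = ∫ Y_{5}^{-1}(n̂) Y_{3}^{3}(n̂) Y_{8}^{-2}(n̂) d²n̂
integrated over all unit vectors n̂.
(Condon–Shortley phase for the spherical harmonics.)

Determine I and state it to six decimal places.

0.060840

Checks pass: Σm=0; 16 even; l₃=8∈[2,8].
(2·5+1)(2·3+1)(2·8+1) = 1309
Δ: 0! 10! 6! / 17! → 1/136136
sum: t=0:+1/518400 = 1/518400
3j²(5 3 8; 0 0 0) = Δ·Π!·Σ² = 56/2431  (sign +1)
sum: t=0:+1/12441600 = 1/12441600
3j²(5 3 8; -1 3 -2) = Δ·Π!·Σ² = 15/9724  (sign +1)
combine: 4πI² = 1309·56/2431·15/9724 = 1470/31603
take √, sign +1: I = 0.06084005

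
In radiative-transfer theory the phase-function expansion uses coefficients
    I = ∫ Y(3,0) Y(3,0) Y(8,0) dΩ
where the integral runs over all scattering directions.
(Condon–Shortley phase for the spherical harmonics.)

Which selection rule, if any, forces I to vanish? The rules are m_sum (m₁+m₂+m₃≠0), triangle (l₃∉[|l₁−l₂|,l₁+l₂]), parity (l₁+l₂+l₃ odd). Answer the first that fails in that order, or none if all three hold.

triangle

azimuthal sum: 0 + 0 + 0 = 0  ✓
0 ≤ 8 ≤ 6 (triangle on l)  ✗
L = 3 + 3 + 8 = 14 (even)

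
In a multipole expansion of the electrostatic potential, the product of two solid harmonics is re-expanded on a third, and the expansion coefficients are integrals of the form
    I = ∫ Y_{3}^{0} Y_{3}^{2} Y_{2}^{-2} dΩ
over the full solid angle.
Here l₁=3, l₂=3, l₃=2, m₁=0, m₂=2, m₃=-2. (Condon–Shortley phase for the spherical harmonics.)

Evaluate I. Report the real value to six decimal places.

-0.188063

Checks pass: Σm=0; 8 even; l₃=2∈[0,6].
(2·3+1)(2·3+1)(2·2+1) = 245
Δ: 4! 2! 2! / 9! → 1/3780
sum: t=1:−1/24 t=2:+1/4 t=3:−1/24 = 1/6
3j²(3 3 2; 0 0 0) = Δ·Π!·Σ² = 4/105  (sign +1)
sum: t=3:−1/24 = -1/24
3j²(3 3 2; 0 2 -2) = Δ·Π!·Σ² = 1/21  (sign -1)
combine: 4πI² = 245·4/105·1/21 = 4/9
take √, sign -1: I = -0.18806319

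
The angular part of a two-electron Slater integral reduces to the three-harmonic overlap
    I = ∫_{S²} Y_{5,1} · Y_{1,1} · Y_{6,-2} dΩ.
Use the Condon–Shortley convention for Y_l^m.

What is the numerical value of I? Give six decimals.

0.216205

Rules hold: Σm=0, L=12 even, 4≤6≤6.
N = 11·3·13 = 429
Δ = 0!·10!·2!/13! = 1/858
Racah Σ t=0..0: t=0:+1/14400 = 1/14400
⇒ 3j(5 1 6; 0 0 0)² = 6/143, sgn +1
Racah Σ t=0..0: t=0:+1/34560 = 1/34560
⇒ 3j(5 1 6; 1 1 -2)² = 14/429, sgn +1
4πI² = N·(3j₀)²·(3jₘ)² = 84/143
I = +1·√(0.587413/4π) = 0.21620548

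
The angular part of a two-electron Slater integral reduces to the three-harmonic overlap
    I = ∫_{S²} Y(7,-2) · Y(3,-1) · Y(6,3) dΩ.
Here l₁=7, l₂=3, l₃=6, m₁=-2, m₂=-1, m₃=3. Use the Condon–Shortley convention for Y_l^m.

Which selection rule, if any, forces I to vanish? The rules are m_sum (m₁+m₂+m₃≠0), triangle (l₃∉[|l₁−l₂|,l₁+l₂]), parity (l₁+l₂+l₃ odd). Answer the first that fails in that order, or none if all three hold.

Σmᵢ = 0  ✓
l₃∈[|l₁−l₂|,l₁+l₂]=[4,10], have l₃=6  ✓
Σlᵢ = 16 ⇒ even  ✓

none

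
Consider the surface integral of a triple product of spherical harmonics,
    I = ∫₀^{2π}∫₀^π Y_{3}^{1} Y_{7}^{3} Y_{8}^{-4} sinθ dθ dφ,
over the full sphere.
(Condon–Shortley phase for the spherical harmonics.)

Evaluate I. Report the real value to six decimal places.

Rules hold: Σm=0, L=18 even, 4≤8≤10.
N = 7·15·17 = 1785
Δ = 2!·4!·12!/19! = 1/5290740
Racah Σ t=0..2: t=0:+1/7257600 t=1:−1/2073600 t=2:+1/7257600 = -1/4838400
⇒ 3j(3 7 8; 0 0 0)² = 252/20995, sgn -1
Racah Σ t=0..2: t=0:+1/58060800 t=1:−1/13063680 t=2:+1/46448640 = -79/2090188800
⇒ 3j(3 7 8; 1 3 -4)² = 68651/5290740, sgn -1
4πI² = N·(3j₀)²·(3jₘ)² = 1441671/5185765
I = +1·√(0.278005/4π) = 0.14873793

0.148738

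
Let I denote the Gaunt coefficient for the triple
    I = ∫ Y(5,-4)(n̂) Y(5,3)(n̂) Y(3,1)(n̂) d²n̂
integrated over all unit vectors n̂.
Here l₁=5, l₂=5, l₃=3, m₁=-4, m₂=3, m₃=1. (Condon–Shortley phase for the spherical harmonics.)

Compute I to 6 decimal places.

0.000000

l₁+l₂+l₃=13 is odd: 3j(l;000)=0 ⇒ I=0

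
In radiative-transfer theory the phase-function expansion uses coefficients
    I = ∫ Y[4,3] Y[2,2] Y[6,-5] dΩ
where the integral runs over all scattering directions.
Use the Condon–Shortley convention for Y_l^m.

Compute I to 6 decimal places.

Rules hold: Σm=0, L=12 even, 2≤6≤6.
N = 9·5·13 = 585
Δ = 0!·8!·4!/13! = 1/6435
Racah Σ t=0..0: t=0:+1/2304 = 1/2304
⇒ 3j(4 2 6; 0 0 0)² = 5/143, sgn +1
Racah Σ t=0..0: t=0:+1/120960 = 1/120960
⇒ 3j(4 2 6; 3 2 -5)² = 2/39, sgn -1
4πI² = N·(3j₀)²·(3jₘ)² = 150/143
I = -1·√(1.04895/4π) = -0.28891672

-0.288917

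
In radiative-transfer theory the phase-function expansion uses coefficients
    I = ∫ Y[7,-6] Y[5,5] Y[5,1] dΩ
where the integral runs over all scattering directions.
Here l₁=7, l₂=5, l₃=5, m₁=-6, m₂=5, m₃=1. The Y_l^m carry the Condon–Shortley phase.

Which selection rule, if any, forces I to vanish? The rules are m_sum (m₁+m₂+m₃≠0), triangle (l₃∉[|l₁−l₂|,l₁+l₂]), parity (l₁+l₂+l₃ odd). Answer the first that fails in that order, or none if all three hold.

Σmᵢ = 0  ✓
l₃∈[|l₁−l₂|,l₁+l₂]=[2,12], have l₃=5  ✓
Σlᵢ = 17 ⇒ odd  ✗

parity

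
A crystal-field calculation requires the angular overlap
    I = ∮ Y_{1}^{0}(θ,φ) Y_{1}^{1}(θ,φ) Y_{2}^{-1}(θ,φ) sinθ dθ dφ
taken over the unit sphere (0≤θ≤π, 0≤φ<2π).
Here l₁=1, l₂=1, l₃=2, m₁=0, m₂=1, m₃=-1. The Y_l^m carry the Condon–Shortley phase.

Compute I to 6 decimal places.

Rules hold: Σm=0, L=4 even, 0≤2≤2.
N = 3·3·5 = 45
Δ = 0!·2!·2!/5! = 1/30
Racah Σ t=0..0: t=0:+1/1 = 1/1
⇒ 3j(1 1 2; 0 0 0)² = 2/15, sgn +1
Racah Σ t=0..0: t=0:+1/2 = 1/2
⇒ 3j(1 1 2; 0 1 -1)² = 1/10, sgn -1
4πI² = N·(3j₀)²·(3jₘ)² = 3/5
I = -1·√(0.6/4π) = -0.21850969

-0.218510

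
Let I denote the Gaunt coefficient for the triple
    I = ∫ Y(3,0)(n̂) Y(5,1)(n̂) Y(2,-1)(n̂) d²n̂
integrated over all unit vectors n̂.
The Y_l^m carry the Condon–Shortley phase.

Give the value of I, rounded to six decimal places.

-0.214318

m-sum 0 ✓  L=10 even ✓  2≤2≤8 ✓
Π(2lᵢ+1) = 7×11×5 = 385
triangle coeff Δ(3,5,2) = 1/2310
Σ_t [3,3]: t=3:−1/144 = -1/144
(3j)²=10/231 [(3 5 2; 0 0 0)], sign=-1
Σ_t [3,3]: t=3:−1/216 = -1/216
(3j)²=8/231 [(3 5 2; 0 1 -1)], sign=+1
⇒ 4πI² = 400/693
I = (-1)√(400/693/(4π)) = -0.21431790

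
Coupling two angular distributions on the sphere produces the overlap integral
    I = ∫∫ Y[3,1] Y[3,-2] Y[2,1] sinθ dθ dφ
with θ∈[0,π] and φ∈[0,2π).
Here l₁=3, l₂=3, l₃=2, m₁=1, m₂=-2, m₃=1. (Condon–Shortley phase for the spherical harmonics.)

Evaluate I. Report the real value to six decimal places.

0.162868

Rules hold: Σm=0, L=8 even, 0≤2≤6.
N = 7·7·5 = 245
Δ = 4!·2!·2!/9! = 1/3780
Racah Σ t=1..3: t=1:−1/24 t=2:+1/4 t=3:−1/24 = 1/6
⇒ 3j(3 3 2; 0 0 0)² = 4/105, sgn +1
Racah Σ t=0..1: t=0:+1/48 t=1:−1/12 = -1/16
⇒ 3j(3 3 2; 1 -2 1)² = 1/28, sgn +1
4πI² = N·(3j₀)²·(3jₘ)² = 1/3
I = +1·√(0.333333/4π) = 0.16286750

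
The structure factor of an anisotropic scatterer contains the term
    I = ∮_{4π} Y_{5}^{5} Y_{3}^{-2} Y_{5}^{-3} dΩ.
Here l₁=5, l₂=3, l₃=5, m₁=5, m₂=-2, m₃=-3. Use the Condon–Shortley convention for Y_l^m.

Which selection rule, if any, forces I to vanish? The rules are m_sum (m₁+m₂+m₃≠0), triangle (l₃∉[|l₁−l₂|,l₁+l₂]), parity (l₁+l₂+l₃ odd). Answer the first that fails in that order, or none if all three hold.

parity

azimuthal sum: 5 − 2 − 3 = 0  ✓
2 ≤ 5 ≤ 8 (triangle on l)  ✓
L = 5 + 3 + 5 = 13 (odd)  ✗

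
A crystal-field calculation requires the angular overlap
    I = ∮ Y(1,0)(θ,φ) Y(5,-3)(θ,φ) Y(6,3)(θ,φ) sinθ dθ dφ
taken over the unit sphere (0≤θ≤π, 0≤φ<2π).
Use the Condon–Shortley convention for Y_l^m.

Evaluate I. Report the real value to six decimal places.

-0.212310

m-sum 0 ✓  L=12 even ✓  4≤6≤6 ✓
Π(2lᵢ+1) = 3×11×13 = 429
triangle coeff Δ(1,5,6) = 1/858
Σ_t [0,0]: t=0:+1/14400 = 1/14400
(3j)²=6/143 [(1 5 6; 0 0 0)], sign=+1
Σ_t [0,0]: t=0:+1/80640 = 1/80640
(3j)²=9/286 [(1 5 6; 0 -3 3)], sign=-1
⇒ 4πI² = 81/143
I = (-1)√(81/143/(4π)) = -0.21230956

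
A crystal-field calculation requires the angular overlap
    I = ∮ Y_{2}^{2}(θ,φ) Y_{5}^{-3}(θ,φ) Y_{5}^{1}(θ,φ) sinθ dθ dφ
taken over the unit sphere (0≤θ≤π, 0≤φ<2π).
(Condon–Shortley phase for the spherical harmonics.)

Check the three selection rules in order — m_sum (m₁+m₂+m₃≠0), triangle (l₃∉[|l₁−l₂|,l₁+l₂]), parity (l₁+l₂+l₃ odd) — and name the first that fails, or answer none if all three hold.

Σmᵢ = 0  ✓
l₃∈[|l₁−l₂|,l₁+l₂]=[3,7], have l₃=5  ✓
Σlᵢ = 12 ⇒ even  ✓

none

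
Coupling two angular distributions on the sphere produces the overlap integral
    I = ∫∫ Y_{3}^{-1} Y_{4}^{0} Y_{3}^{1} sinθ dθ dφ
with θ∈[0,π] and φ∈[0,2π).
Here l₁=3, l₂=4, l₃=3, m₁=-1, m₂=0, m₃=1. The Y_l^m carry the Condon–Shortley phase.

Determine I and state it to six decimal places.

-0.025645

Checks pass: Σm=0; 10 even; l₃=3∈[1,7].
(2·3+1)(2·4+1)(2·3+1) = 441
Δ: 4! 2! 4! / 11! → 1/34650
sum: t=1:−1/72 t=2:+1/16 t=3:−1/72 = 5/144
3j²(3 4 3; 0 0 0) = Δ·Π!·Σ² = 2/77  (sign -1)
sum: t=2:+1/32 t=3:−1/36 t=4:+1/1152 = 5/1152
3j²(3 4 3; -1 0 1) = Δ·Π!·Σ² = 1/1386  (sign +1)
combine: 4πI² = 441·2/77·1/1386 = 1/121
take √, sign -1: I = -0.02564498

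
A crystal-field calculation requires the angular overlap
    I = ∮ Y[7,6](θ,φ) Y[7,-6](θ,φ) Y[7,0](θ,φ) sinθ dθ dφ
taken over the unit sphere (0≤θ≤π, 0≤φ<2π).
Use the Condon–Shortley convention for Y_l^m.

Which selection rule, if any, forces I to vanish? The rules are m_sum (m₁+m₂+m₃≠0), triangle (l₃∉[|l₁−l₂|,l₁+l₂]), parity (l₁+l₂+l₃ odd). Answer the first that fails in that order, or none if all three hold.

parity

Σmᵢ = 0  ✓
l₃∈[|l₁−l₂|,l₁+l₂]=[0,14], have l₃=7  ✓
Σlᵢ = 21 ⇒ odd  ✗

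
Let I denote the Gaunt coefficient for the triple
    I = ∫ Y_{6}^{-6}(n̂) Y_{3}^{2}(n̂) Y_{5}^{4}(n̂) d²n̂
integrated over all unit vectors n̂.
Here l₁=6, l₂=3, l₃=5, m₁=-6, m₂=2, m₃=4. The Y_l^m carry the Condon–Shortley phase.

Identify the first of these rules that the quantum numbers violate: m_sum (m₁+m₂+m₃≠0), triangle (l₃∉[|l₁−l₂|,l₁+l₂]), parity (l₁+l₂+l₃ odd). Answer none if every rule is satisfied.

none

Σmᵢ = 0  ✓
l₃∈[|l₁−l₂|,l₁+l₂]=[3,9], have l₃=5  ✓
Σlᵢ = 14 ⇒ even  ✓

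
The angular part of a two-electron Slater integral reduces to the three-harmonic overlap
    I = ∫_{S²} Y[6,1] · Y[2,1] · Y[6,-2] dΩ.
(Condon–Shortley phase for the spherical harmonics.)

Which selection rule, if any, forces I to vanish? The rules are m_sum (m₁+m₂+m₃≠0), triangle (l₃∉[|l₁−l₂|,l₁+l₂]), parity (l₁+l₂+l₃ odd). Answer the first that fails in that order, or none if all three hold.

Σmᵢ = 0  ✓
l₃∈[|l₁−l₂|,l₁+l₂]=[4,8], have l₃=6  ✓
Σlᵢ = 14 ⇒ even  ✓

none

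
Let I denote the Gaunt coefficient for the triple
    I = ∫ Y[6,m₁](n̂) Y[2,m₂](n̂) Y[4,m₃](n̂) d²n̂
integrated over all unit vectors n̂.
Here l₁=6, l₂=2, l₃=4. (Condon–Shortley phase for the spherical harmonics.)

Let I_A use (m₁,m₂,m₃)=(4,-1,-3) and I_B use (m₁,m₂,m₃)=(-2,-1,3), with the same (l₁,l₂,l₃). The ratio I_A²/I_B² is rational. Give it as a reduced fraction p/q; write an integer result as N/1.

Same 6,2,4: normalisation and zero-m 3j drop out of the ratio.
A: Δ: 4! 8! 0! / 13! → 1/6435; sum: t=1:−1/30240 = -1/30240; 3j²(6 2 4; 4 -1 -3) = Δ·Π!·Σ² = 16/429  (sign +1)
B: Δ: 4! 8! 0! / 13! → 1/6435; sum: t=1:−1/30240 = -1/30240; 3j²(6 2 4; -2 -1 3) = Δ·Π!·Σ² = 32/6435  (sign +1)
I_A²/I_B² = (16/429)/(32/6435) = 15/2

15/2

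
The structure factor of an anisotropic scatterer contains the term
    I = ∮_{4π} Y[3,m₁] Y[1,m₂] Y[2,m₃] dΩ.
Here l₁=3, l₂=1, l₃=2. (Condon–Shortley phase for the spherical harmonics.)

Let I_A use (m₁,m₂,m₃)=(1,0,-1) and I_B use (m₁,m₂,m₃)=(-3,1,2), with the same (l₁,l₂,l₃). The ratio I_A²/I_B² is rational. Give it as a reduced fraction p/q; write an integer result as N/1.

8/15

Same 3,1,2: normalisation and zero-m 3j drop out of the ratio.
A: Δ: 2! 4! 0! / 7! → 1/105; sum: t=1:−1/6 = -1/6; 3j²(3 1 2; 1 0 -1) = Δ·Π!·Σ² = 8/105  (sign +1)
B: Δ: 2! 4! 0! / 7! → 1/105; sum: t=2:+1/48 = 1/48; 3j²(3 1 2; -3 1 2) = Δ·Π!·Σ² = 1/7  (sign +1)
I_A²/I_B² = (8/105)/(1/7) = 8/15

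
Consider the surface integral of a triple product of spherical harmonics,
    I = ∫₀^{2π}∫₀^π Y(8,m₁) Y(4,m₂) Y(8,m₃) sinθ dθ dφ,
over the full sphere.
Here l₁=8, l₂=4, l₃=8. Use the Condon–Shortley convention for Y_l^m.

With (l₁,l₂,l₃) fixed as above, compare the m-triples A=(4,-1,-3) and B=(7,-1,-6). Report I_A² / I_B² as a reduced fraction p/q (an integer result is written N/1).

441/338

Same 8,4,8: normalisation and zero-m 3j drop out of the ratio.
A: Δ: 4! 12! 4! / 21! → 1/185175900; sum: t=0:+1/139345920 t=1:−1/52254720 t=2:+1/174182400 t=3:−1/5748019200 = -7/1094860800; 3j²(8 4 8; 4 -1 -3) = Δ·Π!·Σ² = 147/16796  (sign +1)
B: Δ: 4! 12! 4! / 21! → 1/185175900; sum: t=0:+1/5748019200 t=1:−1/11496038400 = 1/11496038400; 3j²(8 4 8; 7 -1 -6) = Δ·Π!·Σ² = 13/1938  (sign +1)
I_A²/I_B² = (147/16796)/(13/1938) = 441/338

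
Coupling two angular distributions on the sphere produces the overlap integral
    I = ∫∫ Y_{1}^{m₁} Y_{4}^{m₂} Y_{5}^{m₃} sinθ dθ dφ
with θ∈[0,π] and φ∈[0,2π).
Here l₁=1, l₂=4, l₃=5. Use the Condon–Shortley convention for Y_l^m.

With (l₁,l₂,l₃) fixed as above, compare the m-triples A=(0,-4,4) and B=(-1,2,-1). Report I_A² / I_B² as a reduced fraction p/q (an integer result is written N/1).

3/2

l's match ⇒ only the (l;m) 3-j factors differ between A and B.
A: triangle coeff Δ(1,4,5) = 1/495; Σ_t [0,0]: t=0:+1/40320 = 1/40320; (3j)²=1/55 [(1 4 5; 0 -4 4)], sign=-1
B: triangle coeff Δ(1,4,5) = 1/495; Σ_t [0,0]: t=0:+1/2880 = 1/2880; (3j)²=2/165 [(1 4 5; -1 2 -1)], sign=+1
I_A²/I_B² = (1/55)/(2/165) = 3/2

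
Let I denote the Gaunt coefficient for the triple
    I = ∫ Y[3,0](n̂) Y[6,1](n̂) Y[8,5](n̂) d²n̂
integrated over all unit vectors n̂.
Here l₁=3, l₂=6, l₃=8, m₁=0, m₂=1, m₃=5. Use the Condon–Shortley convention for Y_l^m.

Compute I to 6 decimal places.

0.000000

0 + 1 + 5 = 6 ≠ 0: azimuthal integral kills it; I = 0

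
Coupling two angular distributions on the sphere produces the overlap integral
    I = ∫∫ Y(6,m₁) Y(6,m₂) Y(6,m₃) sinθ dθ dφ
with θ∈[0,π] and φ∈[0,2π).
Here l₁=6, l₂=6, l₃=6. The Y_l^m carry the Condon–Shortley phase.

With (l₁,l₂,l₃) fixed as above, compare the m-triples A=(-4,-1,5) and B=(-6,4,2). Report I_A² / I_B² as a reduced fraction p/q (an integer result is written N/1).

Shared (l₁,l₂,l₃)=(6,6,6): N and (l;000)² cancel in I_A²/I_B².
A: Δ = 6!·6!·6!/19! = 1/325909584; Racah Σ t=4..5: t=4:+1/4147200 t=5:−1/10368000 = 1/6912000; ⇒ 3j(6 6 6; -4 -1 5)² = 189/16796, sgn -1
B: Δ = 6!·6!·6!/19! = 1/325909584; Racah Σ t=6..6: t=6:+1/24883200 = 1/24883200; ⇒ 3j(6 6 6; -6 4 2)² = 70/4199, sgn +1
I_A²/I_B² = (189/16796)/(70/4199) = 27/40

27/40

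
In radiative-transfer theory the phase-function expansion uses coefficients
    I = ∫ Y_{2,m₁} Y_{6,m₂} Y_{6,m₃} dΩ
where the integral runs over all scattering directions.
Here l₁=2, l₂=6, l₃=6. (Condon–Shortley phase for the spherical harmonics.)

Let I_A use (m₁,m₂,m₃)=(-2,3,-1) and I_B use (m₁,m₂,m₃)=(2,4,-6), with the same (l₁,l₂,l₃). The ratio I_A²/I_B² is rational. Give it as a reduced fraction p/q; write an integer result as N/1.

Shared (l₁,l₂,l₃)=(2,6,6): N and (l;000)² cancel in I_A²/I_B².
A: Δ = 2!·2!·10!/15! = 1/90090; Racah Σ t=2..2: t=2:+1/120960 = 1/120960; ⇒ 3j(2 6 6; -2 3 -1)² = 24/1001, sgn -1
B: Δ = 2!·2!·10!/15! = 1/90090; Racah Σ t=0..0: t=0:+1/14515200 = 1/14515200; ⇒ 3j(2 6 6; 2 4 -6)² = 2/455, sgn +1
I_A²/I_B² = (24/1001)/(2/455) = 60/11

60/11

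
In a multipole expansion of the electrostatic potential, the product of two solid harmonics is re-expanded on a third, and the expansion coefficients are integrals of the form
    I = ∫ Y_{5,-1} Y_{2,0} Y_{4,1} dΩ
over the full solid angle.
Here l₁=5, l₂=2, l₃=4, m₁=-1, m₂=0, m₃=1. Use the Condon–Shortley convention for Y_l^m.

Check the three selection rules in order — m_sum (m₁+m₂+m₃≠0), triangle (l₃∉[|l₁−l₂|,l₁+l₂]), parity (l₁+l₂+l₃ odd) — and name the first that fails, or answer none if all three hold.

parity

Σmᵢ = 0  ✓
l₃∈[|l₁−l₂|,l₁+l₂]=[3,7], have l₃=4  ✓
Σlᵢ = 11 ⇒ odd  ✗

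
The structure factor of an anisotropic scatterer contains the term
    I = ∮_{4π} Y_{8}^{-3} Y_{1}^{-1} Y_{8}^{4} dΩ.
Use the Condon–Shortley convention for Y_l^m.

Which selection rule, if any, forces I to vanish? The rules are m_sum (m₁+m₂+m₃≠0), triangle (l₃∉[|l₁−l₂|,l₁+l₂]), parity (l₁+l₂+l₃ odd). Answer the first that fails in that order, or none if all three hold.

m₁+m₂+m₃ = -3 − 1 + 4 = 0  ✓
triangle: |8−1|=7 ≤ l₃=8 ≤ 8+1=9  ✓
parity: l₁+l₂+l₃ = 17 is odd  ✗

parity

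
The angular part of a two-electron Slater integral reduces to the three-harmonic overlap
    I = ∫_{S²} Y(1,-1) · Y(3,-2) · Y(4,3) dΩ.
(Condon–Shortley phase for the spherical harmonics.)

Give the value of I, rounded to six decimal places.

Checks pass: Σm=0; 8 even; l₃=4∈[2,4].
(2·1+1)(2·3+1)(2·4+1) = 189
Δ: 0! 2! 6! / 9! → 1/252
sum: t=0:+1/36 = 1/36
3j²(1 3 4; 0 0 0) = Δ·Π!·Σ² = 4/63  (sign +1)
sum: t=0:+1/240 = 1/240
3j²(1 3 4; -1 -2 3) = Δ·Π!·Σ² = 1/12  (sign -1)
combine: 4πI² = 189·4/63·1/12 = 1/1
take √, sign -1: I = -0.28209479

-0.282095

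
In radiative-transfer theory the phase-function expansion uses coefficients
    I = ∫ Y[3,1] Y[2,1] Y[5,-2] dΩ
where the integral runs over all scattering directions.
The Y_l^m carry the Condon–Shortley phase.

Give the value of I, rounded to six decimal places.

0.245532

Rules hold: Σm=0, L=10 even, 1≤5≤5.
N = 7·5·11 = 385
Δ = 0!·6!·4!/11! = 1/2310
Racah Σ t=0..0: t=0:+1/144 = 1/144
⇒ 3j(3 2 5; 0 0 0)² = 10/231, sgn -1
Racah Σ t=0..0: t=0:+1/288 = 1/288
⇒ 3j(3 2 5; 1 1 -2)² = 1/22, sgn -1
4πI² = N·(3j₀)²·(3jₘ)² = 25/33
I = +1·√(0.757576/4π) = 0.24553200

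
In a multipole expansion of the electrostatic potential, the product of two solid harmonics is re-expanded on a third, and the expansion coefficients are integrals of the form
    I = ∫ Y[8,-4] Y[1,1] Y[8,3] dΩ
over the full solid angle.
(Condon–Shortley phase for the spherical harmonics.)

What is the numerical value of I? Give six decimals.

0.000000

l₁+l₂+l₃=17 is odd: 3j(l;000)=0 ⇒ I=0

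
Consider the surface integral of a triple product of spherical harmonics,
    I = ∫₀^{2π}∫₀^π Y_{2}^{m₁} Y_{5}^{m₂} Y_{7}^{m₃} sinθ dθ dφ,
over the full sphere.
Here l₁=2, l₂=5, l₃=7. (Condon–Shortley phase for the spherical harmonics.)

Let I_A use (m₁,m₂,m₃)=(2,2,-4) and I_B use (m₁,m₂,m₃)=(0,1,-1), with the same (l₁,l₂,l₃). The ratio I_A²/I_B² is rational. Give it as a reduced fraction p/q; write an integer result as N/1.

11/14

l's match ⇒ only the (l;m) 3-j factors differ between A and B.
A: triangle coeff Δ(2,5,7) = 1/15015; Σ_t [0,0]: t=0:+1/725760 = 1/725760; (3j)²=2/91 [(2 5 7; 2 2 -4)], sign=-1
B: triangle coeff Δ(2,5,7) = 1/15015; Σ_t [0,0]: t=0:+1/69120 = 1/69120; (3j)²=4/143 [(2 5 7; 0 1 -1)], sign=+1
I_A²/I_B² = (2/91)/(4/143) = 11/14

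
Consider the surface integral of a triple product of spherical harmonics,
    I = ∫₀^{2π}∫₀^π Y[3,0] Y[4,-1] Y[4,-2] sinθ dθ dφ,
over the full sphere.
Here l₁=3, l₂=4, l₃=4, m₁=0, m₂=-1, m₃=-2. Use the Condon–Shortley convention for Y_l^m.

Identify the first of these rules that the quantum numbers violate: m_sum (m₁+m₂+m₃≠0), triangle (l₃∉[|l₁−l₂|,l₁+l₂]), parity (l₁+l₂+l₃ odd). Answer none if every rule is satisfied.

m₁+m₂+m₃ = 0 − 1 − 2 = -3  ✗
triangle: |3−4|=1 ≤ l₃=4 ≤ 3+4=7
parity: l₁+l₂+l₃ = 11 is odd

m_sum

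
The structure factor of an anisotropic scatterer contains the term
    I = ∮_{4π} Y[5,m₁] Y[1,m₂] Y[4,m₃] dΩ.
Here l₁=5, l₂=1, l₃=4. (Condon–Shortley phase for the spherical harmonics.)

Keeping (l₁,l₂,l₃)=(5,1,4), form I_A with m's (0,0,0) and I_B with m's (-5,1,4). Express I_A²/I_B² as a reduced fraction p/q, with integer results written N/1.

Shared (l₁,l₂,l₃)=(5,1,4): N and (l;000)² cancel in I_A²/I_B².
A: Δ = 2!·8!·0!/11! = 1/495; Racah Σ t=1..1: t=1:−1/576 = -1/576; ⇒ 3j(5 1 4; 0 0 0)² = 5/99, sgn -1
B: Δ = 2!·8!·0!/11! = 1/495; Racah Σ t=2..2: t=2:+1/80640 = 1/80640; ⇒ 3j(5 1 4; -5 1 4)² = 1/11, sgn +1
I_A²/I_B² = (5/99)/(1/11) = 5/9

5/9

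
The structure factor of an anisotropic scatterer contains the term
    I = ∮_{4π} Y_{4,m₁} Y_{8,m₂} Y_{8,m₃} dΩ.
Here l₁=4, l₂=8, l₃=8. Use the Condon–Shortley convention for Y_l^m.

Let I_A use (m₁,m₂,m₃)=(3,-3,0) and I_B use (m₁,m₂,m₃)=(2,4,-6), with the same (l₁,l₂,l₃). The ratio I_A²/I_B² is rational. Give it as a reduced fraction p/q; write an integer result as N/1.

198/455

l's match ⇒ only the (l;m) 3-j factors differ between A and B.
A: triangle coeff Δ(4,8,8) = 1/185175900; Σ_t [0,1]: t=0:+1/87091200 t=1:−1/139345920 = 1/232243200; (3j)²=33/8398 [(4 8 8; 3 -3 0)], sign=+1
B: triangle coeff Δ(4,8,8) = 1/185175900; Σ_t [0,2]: t=0:+1/45984153600 t=1:−1/1437004800 t=2:+1/696729600 = 1/1313832960; (3j)²=35/3876 [(4 8 8; 2 4 -6)], sign=+1
I_A²/I_B² = (33/8398)/(35/3876) = 198/455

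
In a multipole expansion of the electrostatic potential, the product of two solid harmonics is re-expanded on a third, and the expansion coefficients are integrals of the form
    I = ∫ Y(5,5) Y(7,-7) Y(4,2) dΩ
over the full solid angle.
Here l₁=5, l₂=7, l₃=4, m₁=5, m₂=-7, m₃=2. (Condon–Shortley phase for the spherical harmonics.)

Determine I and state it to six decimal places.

0.182648

m-sum 0 ✓  L=16 even ✓  2≤4≤12 ✓
Π(2lᵢ+1) = 11×15×9 = 1485
triangle coeff Δ(5,7,4) = 1/6126120
Σ_t [3,5]: t=3:−1/69120 t=4:+1/20736 t=5:−1/69120 = 1/51840
(3j)²=280/21879 [(5 7 4; 0 0 0)], sign=+1
Σ_t [0,0]: t=0:+1/58060800 = 1/58060800
(3j)²=3/136 [(5 7 4; 5 -7 2)], sign=+1
⇒ 4πI² = 1575/3757
I = (+1)√(1575/3757/(4π)) = 0.18264793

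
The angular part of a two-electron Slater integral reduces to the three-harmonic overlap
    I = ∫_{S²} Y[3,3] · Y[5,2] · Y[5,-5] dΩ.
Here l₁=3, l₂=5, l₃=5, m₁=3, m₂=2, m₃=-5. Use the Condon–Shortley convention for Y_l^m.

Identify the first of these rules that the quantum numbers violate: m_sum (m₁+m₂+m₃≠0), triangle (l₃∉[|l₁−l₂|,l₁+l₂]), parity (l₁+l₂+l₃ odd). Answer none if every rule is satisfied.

parity

azimuthal sum: 3 + 2 − 5 = 0  ✓
2 ≤ 5 ≤ 8 (triangle on l)  ✓
L = 3 + 5 + 5 = 13 (odd)  ✗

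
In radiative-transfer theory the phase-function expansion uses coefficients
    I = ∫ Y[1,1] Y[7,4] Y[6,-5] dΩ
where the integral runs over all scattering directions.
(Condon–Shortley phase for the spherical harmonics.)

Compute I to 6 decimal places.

0.060604

m-sum 0 ✓  L=14 even ✓  6≤6≤8 ✓
Π(2lᵢ+1) = 3×15×13 = 585
triangle coeff Δ(1,7,6) = 1/1365
Σ_t [1,1]: t=1:−1/518400 = -1/518400
(3j)²=7/195 [(1 7 6; 0 0 0)], sign=-1
Σ_t [0,0]: t=0:+1/79833600 = 1/79833600
(3j)²=1/455 [(1 7 6; 1 4 -5)], sign=-1
⇒ 4πI² = 3/65
I = (+1)√(3/65/(4π)) = 0.06060368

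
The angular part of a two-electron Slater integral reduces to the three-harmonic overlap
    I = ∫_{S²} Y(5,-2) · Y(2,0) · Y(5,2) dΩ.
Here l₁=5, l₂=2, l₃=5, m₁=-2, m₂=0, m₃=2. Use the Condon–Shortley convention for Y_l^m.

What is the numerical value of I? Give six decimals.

m-sum 0 ✓  L=12 even ✓  3≤5≤7 ✓
Π(2lᵢ+1) = 11×5×11 = 605
triangle coeff Δ(5,2,5) = 1/38610
Σ_t [0,2]: t=0:+1/2880 t=1:−1/576 t=2:+1/2880 = -1/960
(3j)²=10/429 [(5 2 5; 0 0 0)], sign=+1
Σ_t [0,2]: t=0:+1/20160 t=1:−1/1440 t=2:+1/2880 = -1/3360
(3j)²=6/715 [(5 2 5; -2 0 2)], sign=+1
⇒ 4πI² = 20/169
I = (+1)√(20/169/(4π)) = 0.09704356

0.097044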